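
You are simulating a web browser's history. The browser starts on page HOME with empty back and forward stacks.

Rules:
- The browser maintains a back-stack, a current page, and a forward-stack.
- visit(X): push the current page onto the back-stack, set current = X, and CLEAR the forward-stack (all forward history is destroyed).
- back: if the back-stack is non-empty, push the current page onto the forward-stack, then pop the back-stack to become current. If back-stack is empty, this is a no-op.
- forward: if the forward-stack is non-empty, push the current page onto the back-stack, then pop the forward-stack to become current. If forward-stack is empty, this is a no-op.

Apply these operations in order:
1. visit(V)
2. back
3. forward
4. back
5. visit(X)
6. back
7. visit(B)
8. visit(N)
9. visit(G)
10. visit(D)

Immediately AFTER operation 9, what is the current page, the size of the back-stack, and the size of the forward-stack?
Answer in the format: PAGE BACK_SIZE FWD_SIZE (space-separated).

After 1 (visit(V)): cur=V back=1 fwd=0
After 2 (back): cur=HOME back=0 fwd=1
After 3 (forward): cur=V back=1 fwd=0
After 4 (back): cur=HOME back=0 fwd=1
After 5 (visit(X)): cur=X back=1 fwd=0
After 6 (back): cur=HOME back=0 fwd=1
After 7 (visit(B)): cur=B back=1 fwd=0
After 8 (visit(N)): cur=N back=2 fwd=0
After 9 (visit(G)): cur=G back=3 fwd=0

G 3 0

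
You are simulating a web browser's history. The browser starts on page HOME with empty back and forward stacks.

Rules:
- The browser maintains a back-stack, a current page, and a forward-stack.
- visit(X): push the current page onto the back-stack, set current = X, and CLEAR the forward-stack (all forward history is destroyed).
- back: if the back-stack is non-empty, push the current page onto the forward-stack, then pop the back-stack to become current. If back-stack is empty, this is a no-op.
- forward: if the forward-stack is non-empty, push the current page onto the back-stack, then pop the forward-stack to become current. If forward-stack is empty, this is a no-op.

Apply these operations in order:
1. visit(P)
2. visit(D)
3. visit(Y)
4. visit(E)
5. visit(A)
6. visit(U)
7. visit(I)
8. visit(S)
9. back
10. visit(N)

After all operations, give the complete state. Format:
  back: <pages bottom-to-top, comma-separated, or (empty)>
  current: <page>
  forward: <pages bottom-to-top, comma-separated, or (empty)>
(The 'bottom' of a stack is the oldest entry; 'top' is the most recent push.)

After 1 (visit(P)): cur=P back=1 fwd=0
After 2 (visit(D)): cur=D back=2 fwd=0
After 3 (visit(Y)): cur=Y back=3 fwd=0
After 4 (visit(E)): cur=E back=4 fwd=0
After 5 (visit(A)): cur=A back=5 fwd=0
After 6 (visit(U)): cur=U back=6 fwd=0
After 7 (visit(I)): cur=I back=7 fwd=0
After 8 (visit(S)): cur=S back=8 fwd=0
After 9 (back): cur=I back=7 fwd=1
After 10 (visit(N)): cur=N back=8 fwd=0

Answer: back: HOME,P,D,Y,E,A,U,I
current: N
forward: (empty)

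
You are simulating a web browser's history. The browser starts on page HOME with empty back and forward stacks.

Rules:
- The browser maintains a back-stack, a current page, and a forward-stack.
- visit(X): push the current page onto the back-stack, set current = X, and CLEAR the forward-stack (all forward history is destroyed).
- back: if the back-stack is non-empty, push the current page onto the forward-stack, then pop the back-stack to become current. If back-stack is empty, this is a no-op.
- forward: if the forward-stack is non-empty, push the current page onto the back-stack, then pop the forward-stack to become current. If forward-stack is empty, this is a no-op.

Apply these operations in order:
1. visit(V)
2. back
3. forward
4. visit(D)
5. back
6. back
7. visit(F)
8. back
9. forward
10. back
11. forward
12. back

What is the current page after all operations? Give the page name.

After 1 (visit(V)): cur=V back=1 fwd=0
After 2 (back): cur=HOME back=0 fwd=1
After 3 (forward): cur=V back=1 fwd=0
After 4 (visit(D)): cur=D back=2 fwd=0
After 5 (back): cur=V back=1 fwd=1
After 6 (back): cur=HOME back=0 fwd=2
After 7 (visit(F)): cur=F back=1 fwd=0
After 8 (back): cur=HOME back=0 fwd=1
After 9 (forward): cur=F back=1 fwd=0
After 10 (back): cur=HOME back=0 fwd=1
After 11 (forward): cur=F back=1 fwd=0
After 12 (back): cur=HOME back=0 fwd=1

Answer: HOME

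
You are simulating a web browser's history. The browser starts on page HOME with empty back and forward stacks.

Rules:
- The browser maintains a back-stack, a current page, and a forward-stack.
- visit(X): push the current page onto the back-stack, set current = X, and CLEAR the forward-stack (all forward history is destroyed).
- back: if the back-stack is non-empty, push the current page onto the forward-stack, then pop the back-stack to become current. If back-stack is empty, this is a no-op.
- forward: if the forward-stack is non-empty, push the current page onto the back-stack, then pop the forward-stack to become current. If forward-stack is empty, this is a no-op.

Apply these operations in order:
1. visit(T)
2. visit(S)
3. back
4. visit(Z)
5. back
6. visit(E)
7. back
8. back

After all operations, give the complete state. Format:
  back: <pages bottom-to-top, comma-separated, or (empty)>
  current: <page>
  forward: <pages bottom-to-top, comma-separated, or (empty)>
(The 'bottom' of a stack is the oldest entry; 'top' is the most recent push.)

After 1 (visit(T)): cur=T back=1 fwd=0
After 2 (visit(S)): cur=S back=2 fwd=0
After 3 (back): cur=T back=1 fwd=1
After 4 (visit(Z)): cur=Z back=2 fwd=0
After 5 (back): cur=T back=1 fwd=1
After 6 (visit(E)): cur=E back=2 fwd=0
After 7 (back): cur=T back=1 fwd=1
After 8 (back): cur=HOME back=0 fwd=2

Answer: back: (empty)
current: HOME
forward: E,T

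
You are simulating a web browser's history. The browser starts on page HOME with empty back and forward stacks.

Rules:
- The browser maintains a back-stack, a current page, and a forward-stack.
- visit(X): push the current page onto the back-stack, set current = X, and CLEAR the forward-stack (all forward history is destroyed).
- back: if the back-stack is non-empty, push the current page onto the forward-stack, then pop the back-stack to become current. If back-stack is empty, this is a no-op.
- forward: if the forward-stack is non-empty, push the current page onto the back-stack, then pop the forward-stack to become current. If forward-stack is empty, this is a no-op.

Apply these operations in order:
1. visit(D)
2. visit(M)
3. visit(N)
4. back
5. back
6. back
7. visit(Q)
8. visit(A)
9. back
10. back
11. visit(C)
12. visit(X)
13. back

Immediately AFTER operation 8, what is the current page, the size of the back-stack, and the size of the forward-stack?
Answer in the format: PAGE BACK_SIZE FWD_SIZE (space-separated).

After 1 (visit(D)): cur=D back=1 fwd=0
After 2 (visit(M)): cur=M back=2 fwd=0
After 3 (visit(N)): cur=N back=3 fwd=0
After 4 (back): cur=M back=2 fwd=1
After 5 (back): cur=D back=1 fwd=2
After 6 (back): cur=HOME back=0 fwd=3
After 7 (visit(Q)): cur=Q back=1 fwd=0
After 8 (visit(A)): cur=A back=2 fwd=0

A 2 0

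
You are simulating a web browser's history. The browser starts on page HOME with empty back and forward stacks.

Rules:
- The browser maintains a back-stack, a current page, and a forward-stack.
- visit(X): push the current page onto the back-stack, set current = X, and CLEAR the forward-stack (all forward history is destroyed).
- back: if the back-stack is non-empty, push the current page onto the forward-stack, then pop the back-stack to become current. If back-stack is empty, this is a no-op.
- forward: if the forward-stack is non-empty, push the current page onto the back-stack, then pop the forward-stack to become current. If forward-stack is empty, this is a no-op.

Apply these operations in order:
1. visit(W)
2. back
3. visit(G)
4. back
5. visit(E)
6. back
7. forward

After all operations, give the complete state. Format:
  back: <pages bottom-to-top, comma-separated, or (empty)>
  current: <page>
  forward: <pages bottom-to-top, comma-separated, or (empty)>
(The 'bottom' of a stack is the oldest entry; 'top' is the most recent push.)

After 1 (visit(W)): cur=W back=1 fwd=0
After 2 (back): cur=HOME back=0 fwd=1
After 3 (visit(G)): cur=G back=1 fwd=0
After 4 (back): cur=HOME back=0 fwd=1
After 5 (visit(E)): cur=E back=1 fwd=0
After 6 (back): cur=HOME back=0 fwd=1
After 7 (forward): cur=E back=1 fwd=0

Answer: back: HOME
current: E
forward: (empty)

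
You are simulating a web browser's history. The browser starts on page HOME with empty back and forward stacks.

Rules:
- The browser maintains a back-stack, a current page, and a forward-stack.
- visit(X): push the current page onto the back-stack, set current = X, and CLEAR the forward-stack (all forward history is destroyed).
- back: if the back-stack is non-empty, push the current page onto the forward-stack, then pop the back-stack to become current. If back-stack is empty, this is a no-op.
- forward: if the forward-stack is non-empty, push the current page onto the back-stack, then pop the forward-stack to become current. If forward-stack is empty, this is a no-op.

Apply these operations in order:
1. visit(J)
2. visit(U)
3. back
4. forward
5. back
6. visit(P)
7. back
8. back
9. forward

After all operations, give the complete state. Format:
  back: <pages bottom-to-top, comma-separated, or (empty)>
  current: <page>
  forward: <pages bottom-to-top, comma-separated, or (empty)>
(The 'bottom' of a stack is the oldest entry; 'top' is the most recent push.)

After 1 (visit(J)): cur=J back=1 fwd=0
After 2 (visit(U)): cur=U back=2 fwd=0
After 3 (back): cur=J back=1 fwd=1
After 4 (forward): cur=U back=2 fwd=0
After 5 (back): cur=J back=1 fwd=1
After 6 (visit(P)): cur=P back=2 fwd=0
After 7 (back): cur=J back=1 fwd=1
After 8 (back): cur=HOME back=0 fwd=2
After 9 (forward): cur=J back=1 fwd=1

Answer: back: HOME
current: J
forward: P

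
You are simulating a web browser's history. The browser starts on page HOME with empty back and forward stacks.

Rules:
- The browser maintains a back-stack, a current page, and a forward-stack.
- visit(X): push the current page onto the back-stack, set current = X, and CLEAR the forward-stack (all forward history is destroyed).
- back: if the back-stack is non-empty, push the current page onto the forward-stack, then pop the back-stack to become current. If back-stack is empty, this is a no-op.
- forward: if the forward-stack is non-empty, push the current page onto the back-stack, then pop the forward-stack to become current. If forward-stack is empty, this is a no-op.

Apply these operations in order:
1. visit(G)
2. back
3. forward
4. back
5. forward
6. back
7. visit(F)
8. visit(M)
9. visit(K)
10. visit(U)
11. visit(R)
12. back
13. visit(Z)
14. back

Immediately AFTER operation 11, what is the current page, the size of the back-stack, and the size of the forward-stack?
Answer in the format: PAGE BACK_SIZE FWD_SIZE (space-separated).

After 1 (visit(G)): cur=G back=1 fwd=0
After 2 (back): cur=HOME back=0 fwd=1
After 3 (forward): cur=G back=1 fwd=0
After 4 (back): cur=HOME back=0 fwd=1
After 5 (forward): cur=G back=1 fwd=0
After 6 (back): cur=HOME back=0 fwd=1
After 7 (visit(F)): cur=F back=1 fwd=0
After 8 (visit(M)): cur=M back=2 fwd=0
After 9 (visit(K)): cur=K back=3 fwd=0
After 10 (visit(U)): cur=U back=4 fwd=0
After 11 (visit(R)): cur=R back=5 fwd=0

R 5 0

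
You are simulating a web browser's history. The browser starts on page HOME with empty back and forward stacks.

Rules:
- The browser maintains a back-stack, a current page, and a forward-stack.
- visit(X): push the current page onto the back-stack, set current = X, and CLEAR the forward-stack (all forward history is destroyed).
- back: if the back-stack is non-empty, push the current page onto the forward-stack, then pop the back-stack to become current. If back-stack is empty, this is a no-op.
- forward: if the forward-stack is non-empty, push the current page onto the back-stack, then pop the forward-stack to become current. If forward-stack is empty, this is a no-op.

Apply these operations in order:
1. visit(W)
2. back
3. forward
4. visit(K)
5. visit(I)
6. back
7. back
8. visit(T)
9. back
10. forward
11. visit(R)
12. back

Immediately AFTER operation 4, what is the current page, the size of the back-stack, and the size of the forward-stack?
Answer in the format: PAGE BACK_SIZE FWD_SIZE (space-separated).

After 1 (visit(W)): cur=W back=1 fwd=0
After 2 (back): cur=HOME back=0 fwd=1
After 3 (forward): cur=W back=1 fwd=0
After 4 (visit(K)): cur=K back=2 fwd=0

K 2 0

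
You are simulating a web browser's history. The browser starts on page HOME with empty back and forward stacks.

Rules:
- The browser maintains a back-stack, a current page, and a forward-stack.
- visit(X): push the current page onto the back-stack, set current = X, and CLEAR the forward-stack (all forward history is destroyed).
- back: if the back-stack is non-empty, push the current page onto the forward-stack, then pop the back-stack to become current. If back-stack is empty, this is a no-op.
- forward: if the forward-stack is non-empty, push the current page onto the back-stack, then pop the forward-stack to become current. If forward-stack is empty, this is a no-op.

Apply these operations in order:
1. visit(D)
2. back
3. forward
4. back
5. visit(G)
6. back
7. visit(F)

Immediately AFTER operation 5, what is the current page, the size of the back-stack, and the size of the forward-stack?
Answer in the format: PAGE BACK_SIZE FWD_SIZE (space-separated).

After 1 (visit(D)): cur=D back=1 fwd=0
After 2 (back): cur=HOME back=0 fwd=1
After 3 (forward): cur=D back=1 fwd=0
After 4 (back): cur=HOME back=0 fwd=1
After 5 (visit(G)): cur=G back=1 fwd=0

G 1 0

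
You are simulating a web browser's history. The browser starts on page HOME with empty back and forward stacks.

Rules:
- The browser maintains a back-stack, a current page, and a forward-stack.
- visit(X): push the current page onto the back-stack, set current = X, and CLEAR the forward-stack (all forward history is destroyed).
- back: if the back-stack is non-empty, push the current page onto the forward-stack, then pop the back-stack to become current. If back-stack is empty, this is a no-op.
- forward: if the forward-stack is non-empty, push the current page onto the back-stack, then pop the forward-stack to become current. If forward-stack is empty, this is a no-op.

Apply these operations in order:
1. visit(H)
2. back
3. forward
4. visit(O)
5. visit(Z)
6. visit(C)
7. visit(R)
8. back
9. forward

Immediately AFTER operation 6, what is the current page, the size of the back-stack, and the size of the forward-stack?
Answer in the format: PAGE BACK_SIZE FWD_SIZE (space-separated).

After 1 (visit(H)): cur=H back=1 fwd=0
After 2 (back): cur=HOME back=0 fwd=1
After 3 (forward): cur=H back=1 fwd=0
After 4 (visit(O)): cur=O back=2 fwd=0
After 5 (visit(Z)): cur=Z back=3 fwd=0
After 6 (visit(C)): cur=C back=4 fwd=0

C 4 0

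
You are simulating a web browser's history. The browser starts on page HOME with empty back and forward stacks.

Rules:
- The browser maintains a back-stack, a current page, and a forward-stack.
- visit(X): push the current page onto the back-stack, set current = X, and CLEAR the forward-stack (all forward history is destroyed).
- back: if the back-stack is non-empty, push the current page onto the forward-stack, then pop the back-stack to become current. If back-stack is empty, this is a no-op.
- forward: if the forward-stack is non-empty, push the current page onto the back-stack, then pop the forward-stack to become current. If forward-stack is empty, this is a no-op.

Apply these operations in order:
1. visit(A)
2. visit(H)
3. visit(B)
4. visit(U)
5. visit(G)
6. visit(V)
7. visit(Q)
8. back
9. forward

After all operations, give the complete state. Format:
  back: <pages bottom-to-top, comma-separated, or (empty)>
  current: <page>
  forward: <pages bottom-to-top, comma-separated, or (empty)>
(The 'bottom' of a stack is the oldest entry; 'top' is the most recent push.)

After 1 (visit(A)): cur=A back=1 fwd=0
After 2 (visit(H)): cur=H back=2 fwd=0
After 3 (visit(B)): cur=B back=3 fwd=0
After 4 (visit(U)): cur=U back=4 fwd=0
After 5 (visit(G)): cur=G back=5 fwd=0
After 6 (visit(V)): cur=V back=6 fwd=0
After 7 (visit(Q)): cur=Q back=7 fwd=0
After 8 (back): cur=V back=6 fwd=1
After 9 (forward): cur=Q back=7 fwd=0

Answer: back: HOME,A,H,B,U,G,V
current: Q
forward: (empty)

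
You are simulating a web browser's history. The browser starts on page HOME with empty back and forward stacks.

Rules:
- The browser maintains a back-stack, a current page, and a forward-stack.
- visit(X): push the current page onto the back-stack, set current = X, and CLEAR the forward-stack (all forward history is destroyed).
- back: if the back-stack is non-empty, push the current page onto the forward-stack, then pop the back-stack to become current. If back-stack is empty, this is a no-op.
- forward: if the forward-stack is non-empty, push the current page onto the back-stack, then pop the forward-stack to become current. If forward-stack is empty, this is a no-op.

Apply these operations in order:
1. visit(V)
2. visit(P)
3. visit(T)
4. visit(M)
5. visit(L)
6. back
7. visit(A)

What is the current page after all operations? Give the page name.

After 1 (visit(V)): cur=V back=1 fwd=0
After 2 (visit(P)): cur=P back=2 fwd=0
After 3 (visit(T)): cur=T back=3 fwd=0
After 4 (visit(M)): cur=M back=4 fwd=0
After 5 (visit(L)): cur=L back=5 fwd=0
After 6 (back): cur=M back=4 fwd=1
After 7 (visit(A)): cur=A back=5 fwd=0

Answer: A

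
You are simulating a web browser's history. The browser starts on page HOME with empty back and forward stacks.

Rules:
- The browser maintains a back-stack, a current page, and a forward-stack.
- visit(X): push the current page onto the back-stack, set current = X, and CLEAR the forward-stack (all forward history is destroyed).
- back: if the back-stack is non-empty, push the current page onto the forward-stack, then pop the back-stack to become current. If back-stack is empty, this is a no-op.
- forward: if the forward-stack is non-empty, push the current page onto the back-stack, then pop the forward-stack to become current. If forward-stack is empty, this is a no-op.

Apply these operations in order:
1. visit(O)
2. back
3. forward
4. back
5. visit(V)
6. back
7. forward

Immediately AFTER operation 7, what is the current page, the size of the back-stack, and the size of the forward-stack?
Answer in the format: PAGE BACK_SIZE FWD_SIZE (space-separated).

After 1 (visit(O)): cur=O back=1 fwd=0
After 2 (back): cur=HOME back=0 fwd=1
After 3 (forward): cur=O back=1 fwd=0
After 4 (back): cur=HOME back=0 fwd=1
After 5 (visit(V)): cur=V back=1 fwd=0
After 6 (back): cur=HOME back=0 fwd=1
After 7 (forward): cur=V back=1 fwd=0

V 1 0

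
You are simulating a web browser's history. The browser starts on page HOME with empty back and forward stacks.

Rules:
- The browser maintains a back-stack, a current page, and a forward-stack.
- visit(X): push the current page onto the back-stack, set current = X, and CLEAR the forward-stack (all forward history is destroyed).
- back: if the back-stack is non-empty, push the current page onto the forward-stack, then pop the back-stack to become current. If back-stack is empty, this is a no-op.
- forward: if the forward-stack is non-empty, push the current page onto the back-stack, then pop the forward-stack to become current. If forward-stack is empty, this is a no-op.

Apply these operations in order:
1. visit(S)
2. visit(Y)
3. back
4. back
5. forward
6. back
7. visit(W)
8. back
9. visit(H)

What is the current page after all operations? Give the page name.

Answer: H

Derivation:
After 1 (visit(S)): cur=S back=1 fwd=0
After 2 (visit(Y)): cur=Y back=2 fwd=0
After 3 (back): cur=S back=1 fwd=1
After 4 (back): cur=HOME back=0 fwd=2
After 5 (forward): cur=S back=1 fwd=1
After 6 (back): cur=HOME back=0 fwd=2
After 7 (visit(W)): cur=W back=1 fwd=0
After 8 (back): cur=HOME back=0 fwd=1
After 9 (visit(H)): cur=H back=1 fwd=0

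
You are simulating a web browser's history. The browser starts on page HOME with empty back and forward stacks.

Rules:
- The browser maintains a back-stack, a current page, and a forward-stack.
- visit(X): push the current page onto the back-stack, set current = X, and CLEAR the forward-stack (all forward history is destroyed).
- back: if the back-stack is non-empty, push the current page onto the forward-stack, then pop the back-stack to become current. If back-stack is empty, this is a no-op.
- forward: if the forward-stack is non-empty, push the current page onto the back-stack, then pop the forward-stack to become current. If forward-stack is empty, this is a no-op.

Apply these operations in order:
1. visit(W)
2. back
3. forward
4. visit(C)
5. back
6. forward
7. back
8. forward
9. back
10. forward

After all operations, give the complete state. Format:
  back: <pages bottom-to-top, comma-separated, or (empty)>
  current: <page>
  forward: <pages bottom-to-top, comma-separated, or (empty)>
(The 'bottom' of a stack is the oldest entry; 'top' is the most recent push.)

Answer: back: HOME,W
current: C
forward: (empty)

Derivation:
After 1 (visit(W)): cur=W back=1 fwd=0
After 2 (back): cur=HOME back=0 fwd=1
After 3 (forward): cur=W back=1 fwd=0
After 4 (visit(C)): cur=C back=2 fwd=0
After 5 (back): cur=W back=1 fwd=1
After 6 (forward): cur=C back=2 fwd=0
After 7 (back): cur=W back=1 fwd=1
After 8 (forward): cur=C back=2 fwd=0
After 9 (back): cur=W back=1 fwd=1
After 10 (forward): cur=C back=2 fwd=0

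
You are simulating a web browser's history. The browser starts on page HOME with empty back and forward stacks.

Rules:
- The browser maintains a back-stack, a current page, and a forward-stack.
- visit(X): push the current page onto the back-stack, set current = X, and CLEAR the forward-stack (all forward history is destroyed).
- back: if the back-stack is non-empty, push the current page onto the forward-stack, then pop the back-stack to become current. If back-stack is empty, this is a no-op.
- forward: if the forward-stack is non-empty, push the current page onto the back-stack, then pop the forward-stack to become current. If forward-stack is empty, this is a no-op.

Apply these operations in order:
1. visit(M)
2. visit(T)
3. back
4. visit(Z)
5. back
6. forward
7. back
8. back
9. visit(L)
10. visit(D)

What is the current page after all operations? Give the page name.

Answer: D

Derivation:
After 1 (visit(M)): cur=M back=1 fwd=0
After 2 (visit(T)): cur=T back=2 fwd=0
After 3 (back): cur=M back=1 fwd=1
After 4 (visit(Z)): cur=Z back=2 fwd=0
After 5 (back): cur=M back=1 fwd=1
After 6 (forward): cur=Z back=2 fwd=0
After 7 (back): cur=M back=1 fwd=1
After 8 (back): cur=HOME back=0 fwd=2
After 9 (visit(L)): cur=L back=1 fwd=0
After 10 (visit(D)): cur=D back=2 fwd=0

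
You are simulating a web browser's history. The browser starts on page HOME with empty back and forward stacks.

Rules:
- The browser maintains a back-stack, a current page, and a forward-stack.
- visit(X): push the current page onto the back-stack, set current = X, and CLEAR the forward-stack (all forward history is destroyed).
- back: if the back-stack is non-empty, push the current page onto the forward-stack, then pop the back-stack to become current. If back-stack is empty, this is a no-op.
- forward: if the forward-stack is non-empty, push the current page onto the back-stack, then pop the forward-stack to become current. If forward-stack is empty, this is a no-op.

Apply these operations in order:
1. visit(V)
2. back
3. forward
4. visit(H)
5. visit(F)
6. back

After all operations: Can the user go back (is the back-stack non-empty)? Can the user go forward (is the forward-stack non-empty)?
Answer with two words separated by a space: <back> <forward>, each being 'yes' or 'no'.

Answer: yes yes

Derivation:
After 1 (visit(V)): cur=V back=1 fwd=0
After 2 (back): cur=HOME back=0 fwd=1
After 3 (forward): cur=V back=1 fwd=0
After 4 (visit(H)): cur=H back=2 fwd=0
After 5 (visit(F)): cur=F back=3 fwd=0
After 6 (back): cur=H back=2 fwd=1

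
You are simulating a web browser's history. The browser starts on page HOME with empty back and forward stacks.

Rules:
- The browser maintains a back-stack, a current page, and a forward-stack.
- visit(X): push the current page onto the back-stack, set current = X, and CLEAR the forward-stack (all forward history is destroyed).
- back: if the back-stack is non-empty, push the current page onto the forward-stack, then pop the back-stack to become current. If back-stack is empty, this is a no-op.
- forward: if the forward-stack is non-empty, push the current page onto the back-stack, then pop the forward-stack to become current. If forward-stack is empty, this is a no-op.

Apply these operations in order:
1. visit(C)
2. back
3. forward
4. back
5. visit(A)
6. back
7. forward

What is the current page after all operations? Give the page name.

Answer: A

Derivation:
After 1 (visit(C)): cur=C back=1 fwd=0
After 2 (back): cur=HOME back=0 fwd=1
After 3 (forward): cur=C back=1 fwd=0
After 4 (back): cur=HOME back=0 fwd=1
After 5 (visit(A)): cur=A back=1 fwd=0
After 6 (back): cur=HOME back=0 fwd=1
After 7 (forward): cur=A back=1 fwd=0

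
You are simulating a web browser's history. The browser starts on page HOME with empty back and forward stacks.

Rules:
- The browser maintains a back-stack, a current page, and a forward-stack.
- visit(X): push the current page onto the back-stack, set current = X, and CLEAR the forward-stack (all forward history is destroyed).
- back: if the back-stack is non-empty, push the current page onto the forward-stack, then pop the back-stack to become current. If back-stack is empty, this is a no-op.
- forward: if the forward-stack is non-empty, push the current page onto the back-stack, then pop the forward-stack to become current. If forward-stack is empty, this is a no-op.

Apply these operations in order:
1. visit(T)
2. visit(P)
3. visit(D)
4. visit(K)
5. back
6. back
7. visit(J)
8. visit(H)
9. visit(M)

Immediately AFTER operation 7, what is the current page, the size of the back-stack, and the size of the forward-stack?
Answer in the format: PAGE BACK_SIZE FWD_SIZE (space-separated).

After 1 (visit(T)): cur=T back=1 fwd=0
After 2 (visit(P)): cur=P back=2 fwd=0
After 3 (visit(D)): cur=D back=3 fwd=0
After 4 (visit(K)): cur=K back=4 fwd=0
After 5 (back): cur=D back=3 fwd=1
After 6 (back): cur=P back=2 fwd=2
After 7 (visit(J)): cur=J back=3 fwd=0

J 3 0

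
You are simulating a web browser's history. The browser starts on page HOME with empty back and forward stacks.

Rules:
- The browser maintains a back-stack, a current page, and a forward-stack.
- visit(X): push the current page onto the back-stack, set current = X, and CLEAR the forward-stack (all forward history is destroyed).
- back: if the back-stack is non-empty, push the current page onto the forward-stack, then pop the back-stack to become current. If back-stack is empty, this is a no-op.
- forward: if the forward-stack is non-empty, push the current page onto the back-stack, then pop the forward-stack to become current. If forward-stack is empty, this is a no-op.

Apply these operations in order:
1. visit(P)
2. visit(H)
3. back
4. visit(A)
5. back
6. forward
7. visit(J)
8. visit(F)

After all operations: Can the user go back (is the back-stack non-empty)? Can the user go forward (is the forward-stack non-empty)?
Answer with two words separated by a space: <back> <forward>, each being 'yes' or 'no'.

After 1 (visit(P)): cur=P back=1 fwd=0
After 2 (visit(H)): cur=H back=2 fwd=0
After 3 (back): cur=P back=1 fwd=1
After 4 (visit(A)): cur=A back=2 fwd=0
After 5 (back): cur=P back=1 fwd=1
After 6 (forward): cur=A back=2 fwd=0
After 7 (visit(J)): cur=J back=3 fwd=0
After 8 (visit(F)): cur=F back=4 fwd=0

Answer: yes no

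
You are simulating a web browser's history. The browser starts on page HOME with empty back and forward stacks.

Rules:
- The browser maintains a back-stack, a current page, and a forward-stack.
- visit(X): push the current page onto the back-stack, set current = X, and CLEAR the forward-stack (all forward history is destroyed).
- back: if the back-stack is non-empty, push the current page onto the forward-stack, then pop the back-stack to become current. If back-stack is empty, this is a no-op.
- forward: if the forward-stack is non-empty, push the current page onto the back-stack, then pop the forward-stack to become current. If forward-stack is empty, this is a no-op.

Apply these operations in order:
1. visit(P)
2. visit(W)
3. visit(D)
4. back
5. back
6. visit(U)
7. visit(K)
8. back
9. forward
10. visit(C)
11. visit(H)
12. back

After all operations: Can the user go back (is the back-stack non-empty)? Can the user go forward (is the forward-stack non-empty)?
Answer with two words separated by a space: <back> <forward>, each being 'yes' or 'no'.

Answer: yes yes

Derivation:
After 1 (visit(P)): cur=P back=1 fwd=0
After 2 (visit(W)): cur=W back=2 fwd=0
After 3 (visit(D)): cur=D back=3 fwd=0
After 4 (back): cur=W back=2 fwd=1
After 5 (back): cur=P back=1 fwd=2
After 6 (visit(U)): cur=U back=2 fwd=0
After 7 (visit(K)): cur=K back=3 fwd=0
After 8 (back): cur=U back=2 fwd=1
After 9 (forward): cur=K back=3 fwd=0
After 10 (visit(C)): cur=C back=4 fwd=0
After 11 (visit(H)): cur=H back=5 fwd=0
After 12 (back): cur=C back=4 fwd=1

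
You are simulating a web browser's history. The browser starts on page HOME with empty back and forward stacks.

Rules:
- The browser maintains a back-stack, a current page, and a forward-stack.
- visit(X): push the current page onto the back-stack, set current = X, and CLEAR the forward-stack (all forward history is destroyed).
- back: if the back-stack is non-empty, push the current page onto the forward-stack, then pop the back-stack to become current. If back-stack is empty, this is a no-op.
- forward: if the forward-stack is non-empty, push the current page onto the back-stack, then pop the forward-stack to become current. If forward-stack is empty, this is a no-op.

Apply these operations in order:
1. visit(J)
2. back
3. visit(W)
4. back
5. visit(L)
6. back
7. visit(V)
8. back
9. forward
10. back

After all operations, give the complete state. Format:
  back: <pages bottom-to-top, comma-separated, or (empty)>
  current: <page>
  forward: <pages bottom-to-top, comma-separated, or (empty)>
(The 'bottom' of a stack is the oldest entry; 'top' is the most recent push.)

After 1 (visit(J)): cur=J back=1 fwd=0
After 2 (back): cur=HOME back=0 fwd=1
After 3 (visit(W)): cur=W back=1 fwd=0
After 4 (back): cur=HOME back=0 fwd=1
After 5 (visit(L)): cur=L back=1 fwd=0
After 6 (back): cur=HOME back=0 fwd=1
After 7 (visit(V)): cur=V back=1 fwd=0
After 8 (back): cur=HOME back=0 fwd=1
After 9 (forward): cur=V back=1 fwd=0
After 10 (back): cur=HOME back=0 fwd=1

Answer: back: (empty)
current: HOME
forward: V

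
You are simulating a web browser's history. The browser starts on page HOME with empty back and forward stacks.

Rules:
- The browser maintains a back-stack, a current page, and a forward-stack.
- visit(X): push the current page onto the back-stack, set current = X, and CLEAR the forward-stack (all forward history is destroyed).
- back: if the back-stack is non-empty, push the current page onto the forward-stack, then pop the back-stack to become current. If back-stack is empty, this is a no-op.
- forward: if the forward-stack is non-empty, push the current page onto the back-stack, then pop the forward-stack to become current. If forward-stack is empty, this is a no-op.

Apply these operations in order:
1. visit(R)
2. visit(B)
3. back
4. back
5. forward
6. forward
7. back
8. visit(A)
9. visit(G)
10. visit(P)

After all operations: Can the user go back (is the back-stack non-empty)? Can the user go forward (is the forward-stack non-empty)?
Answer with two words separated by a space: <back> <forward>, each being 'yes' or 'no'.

After 1 (visit(R)): cur=R back=1 fwd=0
After 2 (visit(B)): cur=B back=2 fwd=0
After 3 (back): cur=R back=1 fwd=1
After 4 (back): cur=HOME back=0 fwd=2
After 5 (forward): cur=R back=1 fwd=1
After 6 (forward): cur=B back=2 fwd=0
After 7 (back): cur=R back=1 fwd=1
After 8 (visit(A)): cur=A back=2 fwd=0
After 9 (visit(G)): cur=G back=3 fwd=0
After 10 (visit(P)): cur=P back=4 fwd=0

Answer: yes no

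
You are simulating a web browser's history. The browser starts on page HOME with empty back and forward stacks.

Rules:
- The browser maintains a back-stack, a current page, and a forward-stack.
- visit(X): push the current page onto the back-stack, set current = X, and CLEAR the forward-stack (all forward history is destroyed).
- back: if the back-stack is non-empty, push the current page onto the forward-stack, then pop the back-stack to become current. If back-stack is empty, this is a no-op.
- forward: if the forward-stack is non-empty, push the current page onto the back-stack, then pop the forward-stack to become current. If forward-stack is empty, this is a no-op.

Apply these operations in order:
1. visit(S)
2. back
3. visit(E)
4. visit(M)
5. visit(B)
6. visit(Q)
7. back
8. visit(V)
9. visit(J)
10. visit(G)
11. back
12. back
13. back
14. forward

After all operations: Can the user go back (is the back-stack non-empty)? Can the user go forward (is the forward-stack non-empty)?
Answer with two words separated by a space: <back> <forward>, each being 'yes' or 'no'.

After 1 (visit(S)): cur=S back=1 fwd=0
After 2 (back): cur=HOME back=0 fwd=1
After 3 (visit(E)): cur=E back=1 fwd=0
After 4 (visit(M)): cur=M back=2 fwd=0
After 5 (visit(B)): cur=B back=3 fwd=0
After 6 (visit(Q)): cur=Q back=4 fwd=0
After 7 (back): cur=B back=3 fwd=1
After 8 (visit(V)): cur=V back=4 fwd=0
After 9 (visit(J)): cur=J back=5 fwd=0
After 10 (visit(G)): cur=G back=6 fwd=0
After 11 (back): cur=J back=5 fwd=1
After 12 (back): cur=V back=4 fwd=2
After 13 (back): cur=B back=3 fwd=3
After 14 (forward): cur=V back=4 fwd=2

Answer: yes yes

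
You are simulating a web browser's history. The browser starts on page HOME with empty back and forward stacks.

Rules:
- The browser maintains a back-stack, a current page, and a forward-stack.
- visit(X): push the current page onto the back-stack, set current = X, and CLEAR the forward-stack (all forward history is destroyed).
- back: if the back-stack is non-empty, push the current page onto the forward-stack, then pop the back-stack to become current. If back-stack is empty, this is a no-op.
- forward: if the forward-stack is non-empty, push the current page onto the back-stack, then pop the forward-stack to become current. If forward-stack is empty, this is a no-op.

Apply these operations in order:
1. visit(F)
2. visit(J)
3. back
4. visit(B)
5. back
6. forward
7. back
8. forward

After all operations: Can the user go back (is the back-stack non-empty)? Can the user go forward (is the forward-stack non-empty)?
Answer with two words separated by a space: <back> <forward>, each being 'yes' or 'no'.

Answer: yes no

Derivation:
After 1 (visit(F)): cur=F back=1 fwd=0
After 2 (visit(J)): cur=J back=2 fwd=0
After 3 (back): cur=F back=1 fwd=1
After 4 (visit(B)): cur=B back=2 fwd=0
After 5 (back): cur=F back=1 fwd=1
After 6 (forward): cur=B back=2 fwd=0
After 7 (back): cur=F back=1 fwd=1
After 8 (forward): cur=B back=2 fwd=0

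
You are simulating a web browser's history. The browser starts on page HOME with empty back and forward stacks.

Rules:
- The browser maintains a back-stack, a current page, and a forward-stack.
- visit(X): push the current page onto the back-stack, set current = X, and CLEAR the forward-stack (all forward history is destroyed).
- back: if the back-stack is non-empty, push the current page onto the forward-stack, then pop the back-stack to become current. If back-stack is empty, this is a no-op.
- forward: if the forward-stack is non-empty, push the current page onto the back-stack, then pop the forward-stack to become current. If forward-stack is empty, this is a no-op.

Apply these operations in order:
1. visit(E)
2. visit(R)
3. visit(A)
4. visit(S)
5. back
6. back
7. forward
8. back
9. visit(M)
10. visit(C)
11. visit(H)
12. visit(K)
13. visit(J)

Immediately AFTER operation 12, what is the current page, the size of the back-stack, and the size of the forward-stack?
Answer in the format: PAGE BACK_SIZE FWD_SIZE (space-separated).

After 1 (visit(E)): cur=E back=1 fwd=0
After 2 (visit(R)): cur=R back=2 fwd=0
After 3 (visit(A)): cur=A back=3 fwd=0
After 4 (visit(S)): cur=S back=4 fwd=0
After 5 (back): cur=A back=3 fwd=1
After 6 (back): cur=R back=2 fwd=2
After 7 (forward): cur=A back=3 fwd=1
After 8 (back): cur=R back=2 fwd=2
After 9 (visit(M)): cur=M back=3 fwd=0
After 10 (visit(C)): cur=C back=4 fwd=0
After 11 (visit(H)): cur=H back=5 fwd=0
After 12 (visit(K)): cur=K back=6 fwd=0

K 6 0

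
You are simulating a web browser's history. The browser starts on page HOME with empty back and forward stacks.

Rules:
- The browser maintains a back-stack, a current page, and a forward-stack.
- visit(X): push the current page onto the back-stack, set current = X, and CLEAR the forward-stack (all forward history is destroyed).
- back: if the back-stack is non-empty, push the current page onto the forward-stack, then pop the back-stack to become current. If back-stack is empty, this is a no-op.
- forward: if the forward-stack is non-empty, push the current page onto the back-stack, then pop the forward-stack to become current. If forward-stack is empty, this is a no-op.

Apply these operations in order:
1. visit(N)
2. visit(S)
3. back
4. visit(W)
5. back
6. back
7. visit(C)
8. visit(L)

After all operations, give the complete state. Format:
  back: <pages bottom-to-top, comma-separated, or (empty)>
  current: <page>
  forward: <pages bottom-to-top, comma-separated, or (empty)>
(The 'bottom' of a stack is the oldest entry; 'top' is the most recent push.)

Answer: back: HOME,C
current: L
forward: (empty)

Derivation:
After 1 (visit(N)): cur=N back=1 fwd=0
After 2 (visit(S)): cur=S back=2 fwd=0
After 3 (back): cur=N back=1 fwd=1
After 4 (visit(W)): cur=W back=2 fwd=0
After 5 (back): cur=N back=1 fwd=1
After 6 (back): cur=HOME back=0 fwd=2
After 7 (visit(C)): cur=C back=1 fwd=0
After 8 (visit(L)): cur=L back=2 fwd=0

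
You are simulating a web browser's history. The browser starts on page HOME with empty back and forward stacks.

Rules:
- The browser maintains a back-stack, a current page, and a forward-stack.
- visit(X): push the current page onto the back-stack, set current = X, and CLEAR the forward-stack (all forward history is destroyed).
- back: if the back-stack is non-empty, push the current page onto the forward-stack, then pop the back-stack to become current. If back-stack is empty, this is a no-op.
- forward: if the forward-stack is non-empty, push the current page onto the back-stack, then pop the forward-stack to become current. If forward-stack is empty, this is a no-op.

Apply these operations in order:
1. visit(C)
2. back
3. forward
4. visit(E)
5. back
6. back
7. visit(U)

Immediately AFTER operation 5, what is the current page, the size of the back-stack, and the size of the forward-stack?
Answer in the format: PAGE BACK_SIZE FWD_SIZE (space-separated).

After 1 (visit(C)): cur=C back=1 fwd=0
After 2 (back): cur=HOME back=0 fwd=1
After 3 (forward): cur=C back=1 fwd=0
After 4 (visit(E)): cur=E back=2 fwd=0
After 5 (back): cur=C back=1 fwd=1

C 1 1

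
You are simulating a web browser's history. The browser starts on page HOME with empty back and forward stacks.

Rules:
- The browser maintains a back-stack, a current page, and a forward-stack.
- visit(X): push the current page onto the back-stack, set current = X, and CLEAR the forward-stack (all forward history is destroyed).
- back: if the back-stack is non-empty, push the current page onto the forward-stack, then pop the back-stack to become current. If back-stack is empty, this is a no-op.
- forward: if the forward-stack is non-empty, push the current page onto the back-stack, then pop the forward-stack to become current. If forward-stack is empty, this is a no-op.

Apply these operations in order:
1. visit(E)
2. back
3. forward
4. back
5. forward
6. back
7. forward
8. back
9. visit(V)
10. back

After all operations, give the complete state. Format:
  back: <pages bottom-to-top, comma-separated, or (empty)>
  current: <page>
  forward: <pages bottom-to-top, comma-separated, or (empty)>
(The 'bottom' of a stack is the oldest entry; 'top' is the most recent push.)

After 1 (visit(E)): cur=E back=1 fwd=0
After 2 (back): cur=HOME back=0 fwd=1
After 3 (forward): cur=E back=1 fwd=0
After 4 (back): cur=HOME back=0 fwd=1
After 5 (forward): cur=E back=1 fwd=0
After 6 (back): cur=HOME back=0 fwd=1
After 7 (forward): cur=E back=1 fwd=0
After 8 (back): cur=HOME back=0 fwd=1
After 9 (visit(V)): cur=V back=1 fwd=0
After 10 (back): cur=HOME back=0 fwd=1

Answer: back: (empty)
current: HOME
forward: V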